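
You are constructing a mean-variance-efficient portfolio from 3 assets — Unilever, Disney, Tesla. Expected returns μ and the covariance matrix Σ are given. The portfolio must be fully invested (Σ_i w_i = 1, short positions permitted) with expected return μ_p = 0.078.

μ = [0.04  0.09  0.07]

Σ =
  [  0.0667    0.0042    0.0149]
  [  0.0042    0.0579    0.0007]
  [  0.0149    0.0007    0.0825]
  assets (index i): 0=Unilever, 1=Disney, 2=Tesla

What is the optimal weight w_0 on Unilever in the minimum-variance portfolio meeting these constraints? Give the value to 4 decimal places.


0.1216

g=Σ⁻¹μ = [0.3306  1.5210  0.7759]
h=Σ⁻¹𝟙 = [11.7640  16.2986  9.8583]
a=μᵀg=0.204429  b=𝟙ᵀg=2.627515  c=𝟙ᵀh=37.920882  D=ac−b²=0.848287
λ₁=(c·0.078−b)/D = (37.920882·0.078−2.627515)/0.848287 = 0.389389
λ₂=(a−b·0.078)/D = (0.204429−2.627515·0.078)/0.848287 = -0.000610
w* = 0.389389·g + -0.000610·h:
  w_0 = 0.389389·0.3306 + -0.000610·11.7640 = 0.1216  (Unilever)
  w_1 = 0.389389·1.5210 + -0.000610·16.2986 = 0.5823  (Disney)
  w_2 = 0.389389·0.7759 + -0.000610·9.8583 = 0.2961  (Tesla)
Σw_i=1.0000  μᵀw=0.0780
σ²=wᵀΣw=λ₁·μ_p+λ₂ = 0.389389·0.078 + -0.000610 = 0.029763 ≈ 0.0298


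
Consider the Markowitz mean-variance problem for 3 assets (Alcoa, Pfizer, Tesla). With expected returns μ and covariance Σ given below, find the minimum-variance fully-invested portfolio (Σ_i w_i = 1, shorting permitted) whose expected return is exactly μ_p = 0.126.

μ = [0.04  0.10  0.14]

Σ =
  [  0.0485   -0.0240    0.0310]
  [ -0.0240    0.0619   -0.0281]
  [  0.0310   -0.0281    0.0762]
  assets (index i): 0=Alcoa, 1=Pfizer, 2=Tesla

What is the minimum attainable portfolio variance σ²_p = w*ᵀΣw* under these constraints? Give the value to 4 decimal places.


0.0232

u=Σ⁻¹μ = [0.6100  3.0908  2.7289]
v=Σ⁻¹𝟙 = [28.2411  33.4456  13.9678]
a=μᵀu=0.715528  b=𝟙ᵀu=6.429695  c=𝟙ᵀv=75.654456  D=ac−b²=12.791900
λ₁=(c·0.126−b)/D = (75.654456·0.126−6.429695)/12.791900 = 0.242557
λ₂=(a−b·0.126)/D = (0.715528−6.429695·0.126)/12.791900 = -0.007396
w* = 0.242557·u + -0.007396·v:
  w_0 = 0.242557·0.6100 + -0.007396·28.2411 = -0.0609  (Alcoa)
  w_1 = 0.242557·3.0908 + -0.007396·33.4456 = 0.5023  (Pfizer)
  w_2 = 0.242557·2.7289 + -0.007396·13.9678 = 0.5586  (Tesla)
Σw_i=1.0000  μᵀw=0.1260
σ²=wᵀΣw=λ₁·μ_p+λ₂ = 0.242557·0.126 + -0.007396 = 0.023166 ≈ 0.0232


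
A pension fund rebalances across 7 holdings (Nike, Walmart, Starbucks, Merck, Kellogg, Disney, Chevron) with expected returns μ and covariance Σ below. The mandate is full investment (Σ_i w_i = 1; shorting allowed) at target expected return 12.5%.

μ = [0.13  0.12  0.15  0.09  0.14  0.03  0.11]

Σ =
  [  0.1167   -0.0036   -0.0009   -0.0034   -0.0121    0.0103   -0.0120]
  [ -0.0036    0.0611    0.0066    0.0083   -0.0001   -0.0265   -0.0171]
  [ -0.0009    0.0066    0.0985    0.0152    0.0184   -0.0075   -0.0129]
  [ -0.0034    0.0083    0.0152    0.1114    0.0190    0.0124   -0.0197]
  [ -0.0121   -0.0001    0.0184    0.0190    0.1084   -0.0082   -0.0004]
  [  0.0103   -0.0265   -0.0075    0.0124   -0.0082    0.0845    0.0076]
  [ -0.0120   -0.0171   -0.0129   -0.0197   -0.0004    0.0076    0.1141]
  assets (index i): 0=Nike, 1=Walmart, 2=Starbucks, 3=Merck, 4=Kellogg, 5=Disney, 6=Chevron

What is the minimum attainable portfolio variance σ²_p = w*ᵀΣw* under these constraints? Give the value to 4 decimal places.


0.0144

u=Σ⁻¹μ = [1.4296  2.7879  1.3561  0.4267  1.2367  1.0807  1.6916]
v=Σ⁻¹𝟙 = [10.4536  27.6638  9.2377  4.8393  9.4887  18.9477  14.6607]
a=μᵀu=1.153852  b=𝟙ᵀu=10.009337  c=𝟙ᵀv=95.291469  D=ac−b²=9.765447
λ₁=(c·0.125−b)/D = (95.291469·0.125−10.009337)/9.765447 = 0.194778
λ₂=(a−b·0.125)/D = (1.153852−10.009337·0.125)/9.765447 = -0.009965
w* = 0.194778·u + -0.009965·v:
  w_0 = 0.194778·1.4296 + -0.009965·10.4536 = 0.1743  (Nike)
  w_1 = 0.194778·2.7879 + -0.009965·27.6638 = 0.2674  (Walmart)
  w_2 = 0.194778·1.3561 + -0.009965·9.2377 = 0.1721  (Starbucks)
  w_3 = 0.194778·0.4267 + -0.009965·4.8393 = 0.0349  (Merck)
  w_4 = 0.194778·1.2367 + -0.009965·9.4887 = 0.1463  (Kellogg)
  w_5 = 0.194778·1.0807 + -0.009965·18.9477 = 0.0217  (Disney)
  w_6 = 0.194778·1.6916 + -0.009965·14.6607 = 0.1834  (Chevron)
Σw_i=1.0000  μᵀw=0.1250
σ²=wᵀΣw=λ₁·μ_p+λ₂ = 0.194778·0.125 + -0.009965 = 0.014382 ≈ 0.0144


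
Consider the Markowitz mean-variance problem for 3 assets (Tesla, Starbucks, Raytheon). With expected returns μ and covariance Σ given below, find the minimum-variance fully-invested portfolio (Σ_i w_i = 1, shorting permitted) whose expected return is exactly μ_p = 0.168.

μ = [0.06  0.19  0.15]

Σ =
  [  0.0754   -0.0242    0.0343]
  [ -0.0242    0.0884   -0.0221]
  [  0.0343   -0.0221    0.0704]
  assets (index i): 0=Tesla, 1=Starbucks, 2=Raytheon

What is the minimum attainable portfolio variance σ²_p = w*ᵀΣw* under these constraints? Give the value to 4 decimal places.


0.0278

u=Σ⁻¹μ = [0.4606  2.9863  2.8437]
v=Σ⁻¹𝟙 = [12.9165  18.2590  13.6433]
a=μᵀu=1.021604  b=𝟙ᵀu=6.290695  c=𝟙ᵀv=44.818787  D=ac−b²=6.214224
λ₁=(c·0.168−b)/D = (44.818787·0.168−6.290695)/6.214224 = 0.199359
λ₂=(a−b·0.168)/D = (1.021604−6.290695·0.168)/6.214224 = -0.005670
w* = 0.199359·u + -0.005670·v:
  w_0 = 0.199359·0.4606 + -0.005670·12.9165 = 0.0186  (Tesla)
  w_1 = 0.199359·2.9863 + -0.005670·18.2590 = 0.4918  (Starbucks)
  w_2 = 0.199359·2.8437 + -0.005670·13.6433 = 0.4896  (Raytheon)
Σw_i=1.0000  μᵀw=0.1680
σ²=wᵀΣw=λ₁·μ_p+λ₂ = 0.199359·0.168 + -0.005670 = 0.027823 ≈ 0.0278


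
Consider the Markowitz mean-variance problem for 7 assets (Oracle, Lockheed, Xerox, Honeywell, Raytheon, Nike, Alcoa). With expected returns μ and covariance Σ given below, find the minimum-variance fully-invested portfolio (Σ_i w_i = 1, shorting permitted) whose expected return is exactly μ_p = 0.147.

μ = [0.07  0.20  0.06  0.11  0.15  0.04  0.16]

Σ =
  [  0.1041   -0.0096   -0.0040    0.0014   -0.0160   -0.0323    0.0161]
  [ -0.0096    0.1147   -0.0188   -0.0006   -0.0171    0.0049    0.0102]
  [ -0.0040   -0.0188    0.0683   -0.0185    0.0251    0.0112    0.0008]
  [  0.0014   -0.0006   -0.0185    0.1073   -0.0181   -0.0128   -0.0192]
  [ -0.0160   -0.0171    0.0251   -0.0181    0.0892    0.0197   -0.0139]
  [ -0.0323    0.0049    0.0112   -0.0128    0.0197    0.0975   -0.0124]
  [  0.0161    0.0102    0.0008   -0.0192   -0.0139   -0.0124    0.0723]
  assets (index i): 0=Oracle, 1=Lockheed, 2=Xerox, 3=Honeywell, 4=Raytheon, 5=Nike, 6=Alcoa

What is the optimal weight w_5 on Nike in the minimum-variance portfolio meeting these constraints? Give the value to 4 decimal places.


p=Σ⁻¹μ = [1.0526  2.1310  0.9794  2.2577  2.7724  0.6457  2.9104]
q=Σ⁻¹𝟙 = [15.0997  12.6980  16.0056  19.7893  15.6284  14.6738  19.2768]
a=μᵀp=1.714353  b=𝟙ᵀp=12.749238  c=𝟙ᵀq=113.171619  D=ac−b²=31.473003
λ₁=(c·0.147−b)/D = (113.171619·0.147−12.749238)/31.473003 = 0.123502
λ₂=(a−b·0.147)/D = (1.714353−12.749238·0.147)/31.473003 = -0.005077
w* = 0.123502·p + -0.005077·q:
  w_0 = 0.123502·1.0526 + -0.005077·15.0997 = 0.0533  (Oracle)
  w_1 = 0.123502·2.1310 + -0.005077·12.6980 = 0.1987  (Lockheed)
  w_2 = 0.123502·0.9794 + -0.005077·16.0056 = 0.0397  (Xerox)
  w_3 = 0.123502·2.2577 + -0.005077·19.7893 = 0.1784  (Honeywell)
  w_4 = 0.123502·2.7724 + -0.005077·15.6284 = 0.2631  (Raytheon)
  w_5 = 0.123502·0.6457 + -0.005077·14.6738 = 0.0053  (Nike)
  w_6 = 0.123502·2.9104 + -0.005077·19.2768 = 0.2616  (Alcoa)
Σw_i=1.0000  μᵀw=0.1470
σ²=wᵀΣw=λ₁·μ_p+λ₂ = 0.123502·0.147 + -0.005077 = 0.013078 ≈ 0.0131

0.0053


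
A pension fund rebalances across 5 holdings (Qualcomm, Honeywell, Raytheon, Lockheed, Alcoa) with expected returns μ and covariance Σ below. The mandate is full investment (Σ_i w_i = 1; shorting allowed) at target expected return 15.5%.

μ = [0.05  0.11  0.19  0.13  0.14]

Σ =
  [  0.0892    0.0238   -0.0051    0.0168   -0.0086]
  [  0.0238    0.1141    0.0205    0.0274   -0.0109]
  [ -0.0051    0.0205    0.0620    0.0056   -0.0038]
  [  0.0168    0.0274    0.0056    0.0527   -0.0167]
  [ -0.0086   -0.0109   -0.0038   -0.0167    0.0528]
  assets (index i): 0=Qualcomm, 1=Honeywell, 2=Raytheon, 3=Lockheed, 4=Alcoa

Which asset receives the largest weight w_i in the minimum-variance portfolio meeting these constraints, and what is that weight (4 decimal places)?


p=Σ⁻¹μ = [0.5315  -0.1118  3.0921  3.2873  3.9773]
q=Σ⁻¹𝟙 = [10.4338  0.9924  16.4031  22.6384  29.1845]
a=μᵀp=1.585928  b=𝟙ᵀp=10.776272  c=𝟙ᵀq=79.652257  D=ac−b²=10.194710
λ₁=(c·0.155−b)/D = (79.652257·0.155−10.776272)/10.194710 = 0.153985
λ₂=(a−b·0.155)/D = (1.585928−10.776272·0.155)/10.194710 = -0.008278
w* = 0.153985·p + -0.008278·q:
  w_0 = 0.153985·0.5315 + -0.008278·10.4338 = -0.0045  (Qualcomm)
  w_1 = 0.153985·-0.1118 + -0.008278·0.9924 = -0.0254  (Honeywell)
  w_2 = 0.153985·3.0921 + -0.008278·16.4031 = 0.3403  (Raytheon)
  w_3 = 0.153985·3.2873 + -0.008278·22.6384 = 0.3188  (Lockheed)
  w_4 = 0.153985·3.9773 + -0.008278·29.1845 = 0.3708  (Alcoa)
Σw_i=1.0000  μᵀw=0.1550
σ²=wᵀΣw=λ₁·μ_p+λ₂ = 0.153985·0.155 + -0.008278 = 0.015589 ≈ 0.0156

Alcoa (0.3708)


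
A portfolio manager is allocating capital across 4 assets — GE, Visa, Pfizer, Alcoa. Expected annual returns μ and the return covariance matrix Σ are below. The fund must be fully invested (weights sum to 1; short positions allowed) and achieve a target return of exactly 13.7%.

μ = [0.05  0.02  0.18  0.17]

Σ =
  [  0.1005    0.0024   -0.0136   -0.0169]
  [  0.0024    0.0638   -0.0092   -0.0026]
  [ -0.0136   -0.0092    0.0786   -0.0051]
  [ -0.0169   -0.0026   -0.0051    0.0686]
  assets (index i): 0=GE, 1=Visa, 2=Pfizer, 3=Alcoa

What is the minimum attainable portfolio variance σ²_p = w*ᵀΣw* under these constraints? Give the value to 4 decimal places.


0.0169

p=Σ⁻¹μ = [1.3740  0.7928  2.8189  3.0562]
q=Σ⁻¹𝟙 = [15.5148  18.6548  18.9217  20.5132]
a=μᵀp=1.111522  b=𝟙ᵀp=8.041972  c=𝟙ᵀq=73.604430  D=ac−b²=17.139626
λ₁=(c·0.137−b)/D = (73.604430·0.137−8.041972)/17.139626 = 0.119129
λ₂=(a−b·0.137)/D = (1.111522−8.041972·0.137)/17.139626 = 0.000570
w* = 0.119129·p + 0.000570·q:
  w_0 = 0.119129·1.3740 + 0.000570·15.5148 = 0.1725  (GE)
  w_1 = 0.119129·0.7928 + 0.000570·18.6548 = 0.1051  (Visa)
  w_2 = 0.119129·2.8189 + 0.000570·18.9217 = 0.3466  (Pfizer)
  w_3 = 0.119129·3.0562 + 0.000570·20.5132 = 0.3758  (Alcoa)
Σw_i=1.0000  μᵀw=0.1370
σ²=wᵀΣw=λ₁·μ_p+λ₂ = 0.119129·0.137 + 0.000570 = 0.016891 ≈ 0.0169


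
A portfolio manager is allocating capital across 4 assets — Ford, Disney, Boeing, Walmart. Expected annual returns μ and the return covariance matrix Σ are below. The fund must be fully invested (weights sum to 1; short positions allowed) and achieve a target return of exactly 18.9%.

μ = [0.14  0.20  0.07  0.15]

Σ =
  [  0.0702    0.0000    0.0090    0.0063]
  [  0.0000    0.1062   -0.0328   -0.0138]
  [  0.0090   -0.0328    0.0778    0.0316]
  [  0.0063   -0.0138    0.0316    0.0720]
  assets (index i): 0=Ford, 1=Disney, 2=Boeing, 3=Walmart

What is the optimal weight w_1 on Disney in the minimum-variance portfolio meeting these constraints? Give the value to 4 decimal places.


x=Σ⁻¹μ = [1.6978  2.4252  0.9141  1.9984]
y=Σ⁻¹𝟙 = [11.5972  14.9634  13.9052  9.6393]
a=μᵀx=1.086488  b=𝟙ᵀx=7.035546  c=𝟙ᵀy=50.105085  D=ac−b²=4.939643
λ₁=(c·0.189−b)/D = (50.105085·0.189−7.035546)/4.939643 = 0.492812
λ₂=(a−b·0.189)/D = (1.086488−7.035546·0.189)/4.939643 = -0.049241
w* = 0.492812·x + -0.049241·y:
  w_0 = 0.492812·1.6978 + -0.049241·11.5972 = 0.2656  (Ford)
  w_1 = 0.492812·2.4252 + -0.049241·14.9634 = 0.4584  (Disney)
  w_2 = 0.492812·0.9141 + -0.049241·13.9052 = -0.2342  (Boeing)
  w_3 = 0.492812·1.9984 + -0.049241·9.6393 = 0.5102  (Walmart)
Σw_i=1.0000  μᵀw=0.1890
σ²=wᵀΣw=λ₁·μ_p+λ₂ = 0.492812·0.189 + -0.049241 = 0.043901 ≈ 0.0439

0.4584


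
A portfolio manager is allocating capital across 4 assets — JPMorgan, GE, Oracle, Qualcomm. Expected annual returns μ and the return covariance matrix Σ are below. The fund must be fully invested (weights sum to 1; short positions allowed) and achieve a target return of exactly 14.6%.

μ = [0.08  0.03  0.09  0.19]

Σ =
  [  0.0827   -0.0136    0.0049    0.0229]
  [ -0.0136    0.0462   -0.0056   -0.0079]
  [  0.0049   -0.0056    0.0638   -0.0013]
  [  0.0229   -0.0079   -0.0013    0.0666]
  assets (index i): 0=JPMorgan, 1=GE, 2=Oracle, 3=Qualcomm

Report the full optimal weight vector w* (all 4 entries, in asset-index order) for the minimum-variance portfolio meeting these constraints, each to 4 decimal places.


p=Σ⁻¹μ = [0.2917  1.4310  1.5740  2.9530]
q=Σ⁻¹𝟙 = [11.8413  29.8091  17.6831  14.8245]
a=μᵀp=0.769001  b=𝟙ᵀp=6.249716  c=𝟙ᵀq=74.158018  D=ac−b²=17.968621
λ₁=(c·0.146−b)/D = (74.158018·0.146−6.249716)/17.968621 = 0.254742
λ₂=(a−b·0.146)/D = (0.769001−6.249716·0.146)/17.968621 = -0.007984
w* = 0.254742·p + -0.007984·q:
  w_0 = 0.254742·0.2917 + -0.007984·11.8413 = -0.0202  (JPMorgan)
  w_1 = 0.254742·1.4310 + -0.007984·29.8091 = 0.1265  (GE)
  w_2 = 0.254742·1.5740 + -0.007984·17.6831 = 0.2598  (Oracle)
  w_3 = 0.254742·2.9530 + -0.007984·14.8245 = 0.6339  (Qualcomm)
Σw_i=1.0000  μᵀw=0.1460
σ²=wᵀΣw=λ₁·μ_p+λ₂ = 0.254742·0.146 + -0.007984 = 0.029208 ≈ 0.0292

-0.0202  0.1265  0.2598  0.6339


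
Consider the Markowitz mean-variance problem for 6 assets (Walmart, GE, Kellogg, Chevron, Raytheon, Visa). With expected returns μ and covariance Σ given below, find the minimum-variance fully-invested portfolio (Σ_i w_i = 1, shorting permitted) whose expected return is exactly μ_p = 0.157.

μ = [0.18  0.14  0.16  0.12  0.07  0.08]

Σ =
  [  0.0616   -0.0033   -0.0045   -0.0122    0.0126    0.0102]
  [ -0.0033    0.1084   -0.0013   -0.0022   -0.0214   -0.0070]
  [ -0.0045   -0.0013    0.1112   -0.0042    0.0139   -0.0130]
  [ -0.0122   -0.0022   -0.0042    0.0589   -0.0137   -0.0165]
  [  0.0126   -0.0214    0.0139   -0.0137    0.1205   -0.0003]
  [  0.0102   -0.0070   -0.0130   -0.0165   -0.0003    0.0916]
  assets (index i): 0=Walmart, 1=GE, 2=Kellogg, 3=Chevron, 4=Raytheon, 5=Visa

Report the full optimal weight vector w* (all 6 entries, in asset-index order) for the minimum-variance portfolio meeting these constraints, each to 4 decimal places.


0.4304  0.1344  0.1936  0.2508  -0.0381  0.0289

g=Σ⁻¹μ = [3.4491  1.7313  1.8196  3.5404  0.7241  1.5199]
h=Σ⁻¹𝟙 = [18.6377  13.7594  11.6383  29.4327  10.8393  16.8821]
a=μᵀg=1.751489  b=𝟙ᵀg=12.784475  c=𝟙ᵀh=101.189508  D=ac−b²=13.789548
λ₁=(c·0.157−b)/D = (101.189508·0.157−12.784475)/13.789548 = 0.224973
λ₂=(a−b·0.157)/D = (1.751489−12.784475·0.157)/13.789548 = -0.018541
w* = 0.224973·g + -0.018541·h:
  w_0 = 0.224973·3.4491 + -0.018541·18.6377 = 0.4304  (Walmart)
  w_1 = 0.224973·1.7313 + -0.018541·13.7594 = 0.1344  (GE)
  w_2 = 0.224973·1.8196 + -0.018541·11.6383 = 0.1936  (Kellogg)
  w_3 = 0.224973·3.5404 + -0.018541·29.4327 = 0.2508  (Chevron)
  w_4 = 0.224973·0.7241 + -0.018541·10.8393 = -0.0381  (Raytheon)
  w_5 = 0.224973·1.5199 + -0.018541·16.8821 = 0.0289  (Visa)
Σw_i=1.0000  μᵀw=0.1570
σ²=wᵀΣw=λ₁·μ_p+λ₂ = 0.224973·0.157 + -0.018541 = 0.016780 ≈ 0.0168


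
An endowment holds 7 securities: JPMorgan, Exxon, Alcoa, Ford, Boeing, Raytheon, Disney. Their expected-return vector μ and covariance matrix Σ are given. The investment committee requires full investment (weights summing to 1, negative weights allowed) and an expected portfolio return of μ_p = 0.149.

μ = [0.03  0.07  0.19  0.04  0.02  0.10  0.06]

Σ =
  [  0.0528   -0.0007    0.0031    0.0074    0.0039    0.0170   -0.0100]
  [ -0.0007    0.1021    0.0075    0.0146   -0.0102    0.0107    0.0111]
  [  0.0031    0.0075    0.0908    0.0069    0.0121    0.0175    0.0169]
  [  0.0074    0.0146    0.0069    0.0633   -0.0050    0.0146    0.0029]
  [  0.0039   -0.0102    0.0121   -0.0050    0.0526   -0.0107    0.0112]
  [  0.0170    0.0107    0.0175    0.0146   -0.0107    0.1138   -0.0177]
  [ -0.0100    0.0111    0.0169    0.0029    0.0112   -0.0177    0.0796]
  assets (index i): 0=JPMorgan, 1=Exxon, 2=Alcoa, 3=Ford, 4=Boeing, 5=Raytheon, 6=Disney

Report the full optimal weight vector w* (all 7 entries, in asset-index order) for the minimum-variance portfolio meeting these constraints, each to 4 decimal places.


0.0540  0.1137  0.6192  0.0034  -0.0638  0.1624  0.1111

p=Σ⁻¹μ = [0.3491  0.4279  1.8339  0.1453  0.0452  0.5618  0.4618]
q=Σ⁻¹𝟙 = [15.7158  7.9774  2.9272  11.0705  18.8454  7.3619  11.3853]
a=μᵀp=0.479482  b=𝟙ᵀp=3.825095  c=𝟙ᵀq=75.283460  D=ac−b²=21.465725
λ₁=(c·0.149−b)/D = (75.283460·0.149−3.825095)/21.465725 = 0.344369
λ₂=(a−b·0.149)/D = (0.479482−3.825095·0.149)/21.465725 = -0.004214
w* = 0.344369·p + -0.004214·q:
  w_0 = 0.344369·0.3491 + -0.004214·15.7158 = 0.0540  (JPMorgan)
  w_1 = 0.344369·0.4279 + -0.004214·7.9774 = 0.1137  (Exxon)
  w_2 = 0.344369·1.8339 + -0.004214·2.9272 = 0.6192  (Alcoa)
  w_3 = 0.344369·0.1453 + -0.004214·11.0705 = 0.0034  (Ford)
  w_4 = 0.344369·0.0452 + -0.004214·18.8454 = -0.0638  (Boeing)
  w_5 = 0.344369·0.5618 + -0.004214·7.3619 = 0.1624  (Raytheon)
  w_6 = 0.344369·0.4618 + -0.004214·11.3853 = 0.1111  (Disney)
Σw_i=1.0000  μᵀw=0.1490
σ²=wᵀΣw=λ₁·μ_p+λ₂ = 0.344369·0.149 + -0.004214 = 0.047097 ≈ 0.0471


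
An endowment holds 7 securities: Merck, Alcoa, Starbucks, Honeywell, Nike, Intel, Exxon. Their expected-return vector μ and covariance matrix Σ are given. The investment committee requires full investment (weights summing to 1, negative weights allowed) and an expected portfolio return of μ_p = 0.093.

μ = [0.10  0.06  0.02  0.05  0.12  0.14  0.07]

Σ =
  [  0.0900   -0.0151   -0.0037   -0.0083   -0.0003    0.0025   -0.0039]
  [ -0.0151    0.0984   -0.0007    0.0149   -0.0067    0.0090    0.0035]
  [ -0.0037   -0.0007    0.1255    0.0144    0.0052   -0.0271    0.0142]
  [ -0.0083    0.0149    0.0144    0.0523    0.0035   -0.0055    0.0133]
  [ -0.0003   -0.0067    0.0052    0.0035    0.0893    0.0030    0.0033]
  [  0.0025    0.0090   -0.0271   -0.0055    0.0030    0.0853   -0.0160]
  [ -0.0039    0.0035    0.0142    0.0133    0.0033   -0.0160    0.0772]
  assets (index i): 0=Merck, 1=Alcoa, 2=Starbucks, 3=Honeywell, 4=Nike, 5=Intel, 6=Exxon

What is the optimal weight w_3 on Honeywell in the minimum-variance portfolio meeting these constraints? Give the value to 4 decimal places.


p=Σ⁻¹μ = [1.2892  0.5738  0.3430  0.7387  1.2395  1.8600  1.0880]
q=Σ⁻¹𝟙 = [14.4226  9.0392  8.4370  14.4422  9.8868  15.8806  12.1009]
a=μᵀp=0.692452  b=𝟙ᵀp=7.132242  c=𝟙ᵀq=84.209476  D=ac−b²=7.442110
λ₁=(c·0.093−b)/D = (84.209476·0.093−7.132242)/7.442110 = 0.093957
λ₂=(a−b·0.093)/D = (0.692452−7.132242·0.093)/7.442110 = 0.003917
w* = 0.093957·p + 0.003917·q:
  w_0 = 0.093957·1.2892 + 0.003917·14.4226 = 0.1776  (Merck)
  w_1 = 0.093957·0.5738 + 0.003917·9.0392 = 0.0893  (Alcoa)
  w_2 = 0.093957·0.3430 + 0.003917·8.4370 = 0.0653  (Starbucks)
  w_3 = 0.093957·0.7387 + 0.003917·14.4422 = 0.1260  (Honeywell)
  w_4 = 0.093957·1.2395 + 0.003917·9.8868 = 0.1552  (Nike)
  w_5 = 0.093957·1.8600 + 0.003917·15.8806 = 0.2370  (Intel)
  w_6 = 0.093957·1.0880 + 0.003917·12.1009 = 0.1496  (Exxon)
Σw_i=1.0000  μᵀw=0.0930
σ²=wᵀΣw=λ₁·μ_p+λ₂ = 0.093957·0.093 + 0.003917 = 0.012655 ≈ 0.0127

0.1260


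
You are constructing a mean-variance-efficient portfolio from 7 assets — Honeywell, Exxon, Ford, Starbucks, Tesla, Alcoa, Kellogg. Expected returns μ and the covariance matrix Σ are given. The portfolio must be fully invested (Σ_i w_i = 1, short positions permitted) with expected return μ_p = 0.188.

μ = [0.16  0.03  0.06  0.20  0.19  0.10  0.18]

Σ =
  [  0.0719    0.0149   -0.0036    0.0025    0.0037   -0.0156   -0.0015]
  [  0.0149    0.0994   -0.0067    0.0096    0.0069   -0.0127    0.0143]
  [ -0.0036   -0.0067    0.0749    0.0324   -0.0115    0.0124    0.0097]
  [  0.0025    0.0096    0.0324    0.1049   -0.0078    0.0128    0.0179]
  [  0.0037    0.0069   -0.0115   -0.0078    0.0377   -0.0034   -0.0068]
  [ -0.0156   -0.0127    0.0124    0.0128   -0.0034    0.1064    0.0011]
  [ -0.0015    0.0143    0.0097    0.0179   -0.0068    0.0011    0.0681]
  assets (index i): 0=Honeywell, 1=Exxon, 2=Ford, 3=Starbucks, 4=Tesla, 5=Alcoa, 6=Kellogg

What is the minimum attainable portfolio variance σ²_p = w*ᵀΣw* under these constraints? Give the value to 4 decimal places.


p=Σ⁻¹μ = [2.3654  -0.8824  0.5199  1.5810  6.0913  1.0944  2.9815]
q=Σ⁻¹𝟙 = [14.3625  5.7508  14.7106  2.8061  32.6593  11.0372  14.0430]
a=μᵀp=2.502842  b=𝟙ᵀp=13.751100  c=𝟙ᵀq=95.369414  D=ac−b²=49.601851
λ₁=(c·0.188−b)/D = (95.369414·0.188−13.751100)/49.601851 = 0.084238
λ₂=(a−b·0.188)/D = (2.502842−13.751100·0.188)/49.601851 = -0.001661
w* = 0.084238·p + -0.001661·q:
  w_0 = 0.084238·2.3654 + -0.001661·14.3625 = 0.1754  (Honeywell)
  w_1 = 0.084238·-0.8824 + -0.001661·5.7508 = -0.0839  (Exxon)
  w_2 = 0.084238·0.5199 + -0.001661·14.7106 = 0.0194  (Ford)
  w_3 = 0.084238·1.5810 + -0.001661·2.8061 = 0.1285  (Starbucks)
  w_4 = 0.084238·6.0913 + -0.001661·32.6593 = 0.4589  (Tesla)
  w_5 = 0.084238·1.0944 + -0.001661·11.0372 = 0.0739  (Alcoa)
  w_6 = 0.084238·2.9815 + -0.001661·14.0430 = 0.2278  (Kellogg)
Σw_i=1.0000  μᵀw=0.1880
σ²=wᵀΣw=λ₁·μ_p+λ₂ = 0.084238·0.188 + -0.001661 = 0.014176 ≈ 0.0142

0.0142


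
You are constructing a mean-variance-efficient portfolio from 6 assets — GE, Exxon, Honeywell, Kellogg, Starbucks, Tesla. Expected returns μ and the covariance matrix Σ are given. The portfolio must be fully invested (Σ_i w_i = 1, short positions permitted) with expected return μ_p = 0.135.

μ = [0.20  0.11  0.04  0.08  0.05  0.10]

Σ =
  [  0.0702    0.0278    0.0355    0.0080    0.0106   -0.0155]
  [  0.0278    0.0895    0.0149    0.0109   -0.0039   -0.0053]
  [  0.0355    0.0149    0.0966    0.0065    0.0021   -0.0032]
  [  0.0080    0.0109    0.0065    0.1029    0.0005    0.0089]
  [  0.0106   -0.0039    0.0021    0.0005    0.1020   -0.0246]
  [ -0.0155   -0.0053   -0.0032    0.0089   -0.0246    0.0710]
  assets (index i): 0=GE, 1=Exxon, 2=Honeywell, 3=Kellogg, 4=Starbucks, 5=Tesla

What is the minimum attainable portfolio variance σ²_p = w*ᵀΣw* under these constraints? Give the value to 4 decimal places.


x=Σ⁻¹μ = [3.5184  0.4220  -0.9016  0.3065  0.7324  2.3828]
y=Σ⁻¹𝟙 = [10.1823  8.2899  5.3414  5.7993  14.0645  21.3131]
a=μᵀx=1.013457  b=𝟙ᵀx=6.460474  c=𝟙ᵀy=64.990460  D=ac−b²=24.127345
λ₁=(c·0.135−b)/D = (64.990460·0.135−6.460474)/24.127345 = 0.095876
λ₂=(a−b·0.135)/D = (1.013457−6.460474·0.135)/24.127345 = 0.005856
w* = 0.095876·x + 0.005856·y:
  w_0 = 0.095876·3.5184 + 0.005856·10.1823 = 0.3970  (GE)
  w_1 = 0.095876·0.4220 + 0.005856·8.2899 = 0.0890  (Exxon)
  w_2 = 0.095876·-0.9016 + 0.005856·5.3414 = -0.0552  (Honeywell)
  w_3 = 0.095876·0.3065 + 0.005856·5.7993 = 0.0633  (Kellogg)
  w_4 = 0.095876·0.7324 + 0.005856·14.0645 = 0.1526  (Starbucks)
  w_5 = 0.095876·2.3828 + 0.005856·21.3131 = 0.3533  (Tesla)
Σw_i=1.0000  μᵀw=0.1350
σ²=wᵀΣw=λ₁·μ_p+λ₂ = 0.095876·0.135 + 0.005856 = 0.018799 ≈ 0.0188

0.0188


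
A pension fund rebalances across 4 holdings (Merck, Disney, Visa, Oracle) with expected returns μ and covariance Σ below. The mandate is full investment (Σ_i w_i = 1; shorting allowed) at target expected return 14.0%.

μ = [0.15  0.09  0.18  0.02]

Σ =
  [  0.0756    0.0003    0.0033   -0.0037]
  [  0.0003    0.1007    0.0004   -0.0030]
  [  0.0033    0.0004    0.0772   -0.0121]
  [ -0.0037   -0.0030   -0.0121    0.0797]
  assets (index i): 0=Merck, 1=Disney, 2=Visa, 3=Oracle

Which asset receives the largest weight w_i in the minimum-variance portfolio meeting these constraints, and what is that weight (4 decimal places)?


Visa (0.4145)

x=Σ⁻¹μ = [1.9134  0.9005  2.3599  0.7319]
y=Σ⁻¹𝟙 = [13.3136  10.3027  14.8075  15.8010]
a=μᵀx=0.807463  b=𝟙ᵀx=5.905649  c=𝟙ᵀy=54.224791  D=ac−b²=8.907835
λ₁=(c·0.140−b)/D = (54.224791·0.140−5.905649)/8.907835 = 0.189252
λ₂=(a−b·0.140)/D = (0.807463−5.905649·0.140)/8.907835 = -0.002170
w* = 0.189252·x + -0.002170·y:
  w_0 = 0.189252·1.9134 + -0.002170·13.3136 = 0.3332  (Merck)
  w_1 = 0.189252·0.9005 + -0.002170·10.3027 = 0.1481  (Disney)
  w_2 = 0.189252·2.3599 + -0.002170·14.8075 = 0.4145  (Visa)
  w_3 = 0.189252·0.7319 + -0.002170·15.8010 = 0.1042  (Oracle)
Σw_i=1.0000  μᵀw=0.1400
σ²=wᵀΣw=λ₁·μ_p+λ₂ = 0.189252·0.140 + -0.002170 = 0.024325 ≈ 0.0243


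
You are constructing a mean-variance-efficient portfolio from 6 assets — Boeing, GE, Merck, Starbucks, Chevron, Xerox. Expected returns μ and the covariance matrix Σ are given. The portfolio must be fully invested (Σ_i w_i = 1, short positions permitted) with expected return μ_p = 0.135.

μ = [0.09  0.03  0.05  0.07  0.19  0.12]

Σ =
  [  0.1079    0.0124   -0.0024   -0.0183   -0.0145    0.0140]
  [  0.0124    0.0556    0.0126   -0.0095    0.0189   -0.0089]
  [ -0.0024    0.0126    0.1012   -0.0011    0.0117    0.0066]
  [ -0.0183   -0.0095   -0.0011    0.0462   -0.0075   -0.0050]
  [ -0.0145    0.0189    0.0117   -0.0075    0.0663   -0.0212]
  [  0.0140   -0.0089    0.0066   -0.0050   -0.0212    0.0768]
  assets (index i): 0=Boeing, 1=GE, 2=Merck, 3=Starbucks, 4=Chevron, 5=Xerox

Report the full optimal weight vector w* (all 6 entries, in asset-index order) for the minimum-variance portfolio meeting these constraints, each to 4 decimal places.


g=Σ⁻¹μ = [1.6757  -0.4061  -0.0856  3.1265  4.5749  2.6837]
h=Σ⁻¹𝟙 = [14.3582  15.2182  4.6153  36.6889  23.8537  20.7436]
a=μᵀg=1.544496  b=𝟙ᵀg=11.569204  c=𝟙ᵀh=115.477878  D=ac−b²=44.508618
λ₁=(c·0.135−b)/D = (115.477878·0.135−11.569204)/44.508618 = 0.090327
λ₂=(a−b·0.135)/D = (1.544496−11.569204·0.135)/44.508618 = -0.000390
w* = 0.090327·g + -0.000390·h:
  w_0 = 0.090327·1.6757 + -0.000390·14.3582 = 0.1458  (Boeing)
  w_1 = 0.090327·-0.4061 + -0.000390·15.2182 = -0.0426  (GE)
  w_2 = 0.090327·-0.0856 + -0.000390·4.6153 = -0.0095  (Merck)
  w_3 = 0.090327·3.1265 + -0.000390·36.6889 = 0.2681  (Starbucks)
  w_4 = 0.090327·4.5749 + -0.000390·23.8537 = 0.4039  (Chevron)
  w_5 = 0.090327·2.6837 + -0.000390·20.7436 = 0.2343  (Xerox)
Σw_i=1.0000  μᵀw=0.1350
σ²=wᵀΣw=λ₁·μ_p+λ₂ = 0.090327·0.135 + -0.000390 = 0.011804 ≈ 0.0118

0.1458  -0.0426  -0.0095  0.2681  0.4039  0.2343


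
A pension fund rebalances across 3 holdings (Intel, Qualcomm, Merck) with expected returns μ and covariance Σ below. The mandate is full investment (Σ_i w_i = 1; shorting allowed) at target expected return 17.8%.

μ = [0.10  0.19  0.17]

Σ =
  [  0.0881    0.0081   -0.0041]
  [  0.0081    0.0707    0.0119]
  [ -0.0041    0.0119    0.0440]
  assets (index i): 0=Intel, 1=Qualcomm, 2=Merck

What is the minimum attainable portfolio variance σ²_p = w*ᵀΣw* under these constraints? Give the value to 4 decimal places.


0.0327

x=Σ⁻¹μ = [1.1125  1.9824  3.4311]
y=Σ⁻¹𝟙 = [11.4921  9.2428  21.2984]
a=μᵀx=1.071205  b=𝟙ᵀx=6.526063  c=𝟙ᵀy=42.033277  D=ac−b²=2.436780
λ₁=(c·0.178−b)/D = (42.033277·0.178−6.526063)/2.436780 = 0.392264
λ₂=(a−b·0.178)/D = (1.071205−6.526063·0.178)/2.436780 = -0.037112
w* = 0.392264·x + -0.037112·y:
  w_0 = 0.392264·1.1125 + -0.037112·11.4921 = 0.0099  (Intel)
  w_1 = 0.392264·1.9824 + -0.037112·9.2428 = 0.4346  (Qualcomm)
  w_2 = 0.392264·3.4311 + -0.037112·21.2984 = 0.5555  (Merck)
Σw_i=1.0000  μᵀw=0.1780
σ²=wᵀΣw=λ₁·μ_p+λ₂ = 0.392264·0.178 + -0.037112 = 0.032711 ≈ 0.0327


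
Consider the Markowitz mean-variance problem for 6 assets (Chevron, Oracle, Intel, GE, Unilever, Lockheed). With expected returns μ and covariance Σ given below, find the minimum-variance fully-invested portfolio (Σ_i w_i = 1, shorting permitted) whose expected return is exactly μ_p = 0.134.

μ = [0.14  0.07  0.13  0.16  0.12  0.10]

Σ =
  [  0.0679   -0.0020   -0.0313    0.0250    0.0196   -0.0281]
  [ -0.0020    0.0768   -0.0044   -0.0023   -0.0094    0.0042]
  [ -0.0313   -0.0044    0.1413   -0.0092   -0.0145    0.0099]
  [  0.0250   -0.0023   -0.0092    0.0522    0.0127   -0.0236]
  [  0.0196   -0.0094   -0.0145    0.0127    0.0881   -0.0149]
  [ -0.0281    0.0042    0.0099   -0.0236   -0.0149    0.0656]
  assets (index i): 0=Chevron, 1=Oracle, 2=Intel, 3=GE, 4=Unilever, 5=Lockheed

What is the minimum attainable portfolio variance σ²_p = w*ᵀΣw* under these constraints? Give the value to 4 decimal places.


p=Σ⁻¹μ = [2.8369  1.1268  1.6671  3.5360  1.2891  3.9808]
q=Σ⁻¹𝟙 = [22.8470  14.7403  13.0370  23.2137  12.2645  33.2563]
a=μᵀp=1.811308  b=𝟙ᵀp=14.436781  c=𝟙ᵀq=119.358853  D=ac−b²=7.775068
λ₁=(c·0.134−b)/D = (119.358853·0.134−14.436781)/7.775068 = 0.200295
λ₂=(a−b·0.134)/D = (1.811308−14.436781·0.134)/7.775068 = -0.015848
w* = 0.200295·p + -0.015848·q:
  w_0 = 0.200295·2.8369 + -0.015848·22.8470 = 0.2061  (Chevron)
  w_1 = 0.200295·1.1268 + -0.015848·14.7403 = -0.0079  (Oracle)
  w_2 = 0.200295·1.6671 + -0.015848·13.0370 = 0.1273  (Intel)
  w_3 = 0.200295·3.5360 + -0.015848·23.2137 = 0.3404  (GE)
  w_4 = 0.200295·1.2891 + -0.015848·12.2645 = 0.0638  (Unilever)
  w_5 = 0.200295·3.9808 + -0.015848·33.2563 = 0.2703  (Lockheed)
Σw_i=1.0000  μᵀw=0.1340
σ²=wᵀΣw=λ₁·μ_p+λ₂ = 0.200295·0.134 + -0.015848 = 0.010991 ≈ 0.0110

0.0110


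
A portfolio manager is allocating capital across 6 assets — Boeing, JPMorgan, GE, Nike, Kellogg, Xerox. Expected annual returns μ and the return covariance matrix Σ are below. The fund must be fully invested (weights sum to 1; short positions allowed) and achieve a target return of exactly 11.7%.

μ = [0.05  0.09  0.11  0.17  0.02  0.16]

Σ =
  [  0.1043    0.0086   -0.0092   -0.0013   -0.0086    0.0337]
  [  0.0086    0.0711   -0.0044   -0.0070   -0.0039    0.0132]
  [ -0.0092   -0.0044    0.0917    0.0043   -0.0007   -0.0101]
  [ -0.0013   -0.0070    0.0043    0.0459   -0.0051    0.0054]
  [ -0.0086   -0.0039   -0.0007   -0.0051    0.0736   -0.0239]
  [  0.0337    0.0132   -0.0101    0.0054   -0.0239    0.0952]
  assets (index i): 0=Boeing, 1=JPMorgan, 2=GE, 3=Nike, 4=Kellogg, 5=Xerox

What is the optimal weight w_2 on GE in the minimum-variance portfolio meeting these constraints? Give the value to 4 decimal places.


0.1378

g=Σ⁻¹μ = [0.0768  1.4591  1.2948  3.7408  1.1720  1.6706]
h=Σ⁻¹𝟙 = [7.9812  15.4123  12.6439  24.2110  20.6030  10.6824]
a=μᵀg=1.204258  b=𝟙ᵀg=9.414115  c=𝟙ᵀh=91.533890  D=ac−b²=21.604843
λ₁=(c·0.117−b)/D = (91.533890·0.117−9.414115)/21.604843 = 0.059956
λ₂=(a−b·0.117)/D = (1.204258−9.414115·0.117)/21.604843 = 0.004758
w* = 0.059956·g + 0.004758·h:
  w_0 = 0.059956·0.0768 + 0.004758·7.9812 = 0.0426  (Boeing)
  w_1 = 0.059956·1.4591 + 0.004758·15.4123 = 0.1608  (JPMorgan)
  w_2 = 0.059956·1.2948 + 0.004758·12.6439 = 0.1378  (GE)
  w_3 = 0.059956·3.7408 + 0.004758·24.2110 = 0.3395  (Nike)
  w_4 = 0.059956·1.1720 + 0.004758·20.6030 = 0.1683  (Kellogg)
  w_5 = 0.059956·1.6706 + 0.004758·10.6824 = 0.1510  (Xerox)
Σw_i=1.0000  μᵀw=0.1170
σ²=wᵀΣw=λ₁·μ_p+λ₂ = 0.059956·0.117 + 0.004758 = 0.011773 ≈ 0.0118


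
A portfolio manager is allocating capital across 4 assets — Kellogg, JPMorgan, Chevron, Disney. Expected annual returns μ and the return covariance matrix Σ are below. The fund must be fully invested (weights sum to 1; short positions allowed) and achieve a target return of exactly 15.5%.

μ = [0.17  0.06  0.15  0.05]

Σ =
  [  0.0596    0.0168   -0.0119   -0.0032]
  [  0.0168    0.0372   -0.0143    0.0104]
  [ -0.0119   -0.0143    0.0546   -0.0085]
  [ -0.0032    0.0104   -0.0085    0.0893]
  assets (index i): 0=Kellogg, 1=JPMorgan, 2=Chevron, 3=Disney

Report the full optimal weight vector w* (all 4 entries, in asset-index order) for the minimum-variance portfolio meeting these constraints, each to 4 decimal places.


0.4887  -0.0139  0.4650  0.0602

g=Σ⁻¹μ = [3.2986  1.4004  3.9720  0.8931]
h=Σ⁻¹𝟙 = [15.5082  28.5988  30.9552  11.3697]
a=μᵀg=1.285242  b=𝟙ᵀg=9.564093  c=𝟙ᵀh=86.431970  D=ac−b²=19.614148
λ₁=(c·0.155−b)/D = (86.431970·0.155−9.564093)/19.614148 = 0.195413
λ₂=(a−b·0.155)/D = (1.285242−9.564093·0.155)/19.614148 = -0.010054
w* = 0.195413·g + -0.010054·h:
  w_0 = 0.195413·3.2986 + -0.010054·15.5082 = 0.4887  (Kellogg)
  w_1 = 0.195413·1.4004 + -0.010054·28.5988 = -0.0139  (JPMorgan)
  w_2 = 0.195413·3.9720 + -0.010054·30.9552 = 0.4650  (Chevron)
  w_3 = 0.195413·0.8931 + -0.010054·11.3697 = 0.0602  (Disney)
Σw_i=1.0000  μᵀw=0.1550
σ²=wᵀΣw=λ₁·μ_p+λ₂ = 0.195413·0.155 + -0.010054 = 0.020235 ≈ 0.0202


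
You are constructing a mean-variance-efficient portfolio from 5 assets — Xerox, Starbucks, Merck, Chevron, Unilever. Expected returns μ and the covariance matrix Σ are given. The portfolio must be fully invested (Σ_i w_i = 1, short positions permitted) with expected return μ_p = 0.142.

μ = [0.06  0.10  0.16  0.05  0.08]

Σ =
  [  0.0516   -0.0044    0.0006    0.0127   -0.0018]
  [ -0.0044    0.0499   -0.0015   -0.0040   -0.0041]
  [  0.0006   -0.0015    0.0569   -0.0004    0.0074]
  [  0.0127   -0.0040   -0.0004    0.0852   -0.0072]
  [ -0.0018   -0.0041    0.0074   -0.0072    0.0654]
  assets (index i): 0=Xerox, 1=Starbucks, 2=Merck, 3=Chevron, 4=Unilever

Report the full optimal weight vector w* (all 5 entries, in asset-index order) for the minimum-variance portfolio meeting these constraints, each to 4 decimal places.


g=Σ⁻¹μ = [1.2171  2.3389  2.7136  0.6264  1.1653]
h=Σ⁻¹𝟙 = [19.0290  24.5041  15.9136  11.5472  16.8211]
a=μᵀg=0.865641  b=𝟙ᵀg=8.061368  c=𝟙ᵀh=87.814987  D=ac−b²=11.030584
λ₁=(c·0.142−b)/D = (87.814987·0.142−8.061368)/11.030584 = 0.399649
λ₂=(a−b·0.142)/D = (0.865641−8.061368·0.142)/11.030584 = -0.025300
w* = 0.399649·g + -0.025300·h:
  w_0 = 0.399649·1.2171 + -0.025300·19.0290 = 0.0050  (Xerox)
  w_1 = 0.399649·2.3389 + -0.025300·24.5041 = 0.3148  (Starbucks)
  w_2 = 0.399649·2.7136 + -0.025300·15.9136 = 0.6819  (Merck)
  w_3 = 0.399649·0.6264 + -0.025300·11.5472 = -0.0418  (Chevron)
  w_4 = 0.399649·1.1653 + -0.025300·16.8211 = 0.0401  (Unilever)
Σw_i=1.0000  μᵀw=0.1420
σ²=wᵀΣw=λ₁·μ_p+λ₂ = 0.399649·0.142 + -0.025300 = 0.031450 ≈ 0.0315

0.0050  0.3148  0.6819  -0.0418  0.0401


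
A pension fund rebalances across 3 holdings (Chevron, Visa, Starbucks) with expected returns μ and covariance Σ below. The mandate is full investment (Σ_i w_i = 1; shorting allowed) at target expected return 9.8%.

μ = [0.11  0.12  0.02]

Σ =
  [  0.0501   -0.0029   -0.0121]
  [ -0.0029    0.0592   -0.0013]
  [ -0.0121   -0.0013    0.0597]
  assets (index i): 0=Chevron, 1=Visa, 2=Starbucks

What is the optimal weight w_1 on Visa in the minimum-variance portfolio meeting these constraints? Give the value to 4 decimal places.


0.3774

p=Σ⁻¹μ = [2.5378  2.1710  0.8967]
q=Σ⁻¹𝟙 = [26.4816  18.6838  22.5246]
a=μᵀp=0.557619  b=𝟙ᵀp=5.605523  c=𝟙ᵀq=67.689971  D=ac−b²=6.323338
λ₁=(c·0.098−b)/D = (67.689971·0.098−5.605523)/6.323338 = 0.162587
λ₂=(a−b·0.098)/D = (0.557619−5.605523·0.098)/6.323338 = 0.001309
w* = 0.162587·p + 0.001309·q:
  w_0 = 0.162587·2.5378 + 0.001309·26.4816 = 0.4473  (Chevron)
  w_1 = 0.162587·2.1710 + 0.001309·18.6838 = 0.3774  (Visa)
  w_2 = 0.162587·0.8967 + 0.001309·22.5246 = 0.1753  (Starbucks)
Σw_i=1.0000  μᵀw=0.0980
σ²=wᵀΣw=λ₁·μ_p+λ₂ = 0.162587·0.098 + 0.001309 = 0.017243 ≈ 0.0172


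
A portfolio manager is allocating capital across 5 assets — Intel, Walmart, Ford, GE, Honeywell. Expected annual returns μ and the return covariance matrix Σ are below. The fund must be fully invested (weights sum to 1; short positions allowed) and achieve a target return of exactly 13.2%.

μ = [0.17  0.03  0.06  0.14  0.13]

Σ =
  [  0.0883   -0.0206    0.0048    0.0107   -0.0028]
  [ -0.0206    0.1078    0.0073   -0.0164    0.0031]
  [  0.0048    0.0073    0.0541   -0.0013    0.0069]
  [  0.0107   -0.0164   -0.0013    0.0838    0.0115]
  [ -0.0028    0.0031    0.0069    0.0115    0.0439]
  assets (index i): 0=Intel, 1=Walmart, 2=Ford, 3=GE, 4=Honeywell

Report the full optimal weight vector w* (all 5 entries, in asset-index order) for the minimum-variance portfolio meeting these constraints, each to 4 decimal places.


u=Σ⁻¹μ = [2.0056  0.7333  0.5244  1.2040  2.6396]
v=Σ⁻¹𝟙 = [12.6452  11.8302  13.7369  10.3948  17.8681]
a=μᵀu=0.906125  b=𝟙ᵀu=7.106928  c=𝟙ᵀv=66.475192  D=ac−b²=9.726414
λ₁=(c·0.132−b)/D = (66.475192·0.132−7.106928)/9.726414 = 0.171471
λ₂=(a−b·0.132)/D = (0.906125−7.106928·0.132)/9.726414 = -0.003289
w* = 0.171471·u + -0.003289·v:
  w_0 = 0.171471·2.0056 + -0.003289·12.6452 = 0.3023  (Intel)
  w_1 = 0.171471·0.7333 + -0.003289·11.8302 = 0.0868  (Walmart)
  w_2 = 0.171471·0.5244 + -0.003289·13.7369 = 0.0447  (Ford)
  w_3 = 0.171471·1.2040 + -0.003289·10.3948 = 0.1723  (GE)
  w_4 = 0.171471·2.6396 + -0.003289·17.8681 = 0.3938  (Honeywell)
Σw_i=1.0000  μᵀw=0.1320
σ²=wᵀΣw=λ₁·μ_p+λ₂ = 0.171471·0.132 + -0.003289 = 0.019345 ≈ 0.0193

0.3023  0.0868  0.0447  0.1723  0.3938


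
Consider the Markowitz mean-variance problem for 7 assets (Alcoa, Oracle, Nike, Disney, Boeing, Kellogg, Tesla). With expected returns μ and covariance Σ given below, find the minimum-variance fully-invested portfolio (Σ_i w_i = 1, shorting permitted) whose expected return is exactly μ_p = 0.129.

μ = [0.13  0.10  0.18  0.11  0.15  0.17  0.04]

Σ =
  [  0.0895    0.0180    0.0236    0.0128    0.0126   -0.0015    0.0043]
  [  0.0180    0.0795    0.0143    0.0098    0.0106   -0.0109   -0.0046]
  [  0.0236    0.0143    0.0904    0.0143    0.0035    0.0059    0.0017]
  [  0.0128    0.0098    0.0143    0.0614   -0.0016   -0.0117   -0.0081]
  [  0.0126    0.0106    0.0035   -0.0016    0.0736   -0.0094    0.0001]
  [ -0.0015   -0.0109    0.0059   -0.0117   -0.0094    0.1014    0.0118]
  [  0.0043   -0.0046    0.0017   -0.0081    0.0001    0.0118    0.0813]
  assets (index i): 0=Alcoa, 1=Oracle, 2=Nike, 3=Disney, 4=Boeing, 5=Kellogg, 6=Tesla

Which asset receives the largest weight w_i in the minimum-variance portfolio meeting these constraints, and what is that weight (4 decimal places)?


p=Σ⁻¹μ = [0.4403  0.7344  1.2565  1.7823  2.0968  2.0468  0.3619]
q=Σ⁻¹𝟙 = [3.3378  9.5391  4.3570  17.4276  13.3907  12.4831  12.4803]
a=μᵀp=1.229860  b=𝟙ᵀp=8.719060  c=𝟙ᵀq=73.015550  D=ac−b²=13.776888
λ₁=(c·0.129−b)/D = (73.015550·0.129−8.719060)/13.776888 = 0.050806
λ₂=(a−b·0.129)/D = (1.229860−8.719060·0.129)/13.776888 = 0.007629
w* = 0.050806·p + 0.007629·q:
  w_0 = 0.050806·0.4403 + 0.007629·3.3378 = 0.0478  (Alcoa)
  w_1 = 0.050806·0.7344 + 0.007629·9.5391 = 0.1101  (Oracle)
  w_2 = 0.050806·1.2565 + 0.007629·4.3570 = 0.0971  (Nike)
  w_3 = 0.050806·1.7823 + 0.007629·17.4276 = 0.2235  (Disney)
  w_4 = 0.050806·2.0968 + 0.007629·13.3907 = 0.2087  (Boeing)
  w_5 = 0.050806·2.0468 + 0.007629·12.4831 = 0.1992  (Kellogg)
  w_6 = 0.050806·0.3619 + 0.007629·12.4803 = 0.1136  (Tesla)
Σw_i=1.0000  μᵀw=0.1290
σ²=wᵀΣw=λ₁·μ_p+λ₂ = 0.050806·0.129 + 0.007629 = 0.014183 ≈ 0.0142

Disney (0.2235)


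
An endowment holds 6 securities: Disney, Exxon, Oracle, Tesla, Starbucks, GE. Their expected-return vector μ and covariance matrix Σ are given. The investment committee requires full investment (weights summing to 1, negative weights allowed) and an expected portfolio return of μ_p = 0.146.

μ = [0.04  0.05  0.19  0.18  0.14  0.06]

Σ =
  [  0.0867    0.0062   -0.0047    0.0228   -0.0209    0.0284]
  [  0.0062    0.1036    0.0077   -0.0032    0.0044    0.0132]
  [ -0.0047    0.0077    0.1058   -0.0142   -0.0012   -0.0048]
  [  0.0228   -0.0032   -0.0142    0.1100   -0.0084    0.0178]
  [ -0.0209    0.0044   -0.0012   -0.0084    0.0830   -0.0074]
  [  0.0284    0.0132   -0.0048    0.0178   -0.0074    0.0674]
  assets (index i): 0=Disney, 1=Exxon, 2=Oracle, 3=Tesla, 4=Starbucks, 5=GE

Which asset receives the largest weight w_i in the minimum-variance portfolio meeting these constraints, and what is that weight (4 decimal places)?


x=Σ⁻¹μ = [0.3670  0.2042  2.1014  1.9016  2.0417  0.5672]
y=Σ⁻¹𝟙 = [10.2310  6.5552  11.1596  8.2766  16.1338  9.6223]
a=μᵀx=1.086327  b=𝟙ᵀx=7.183176  c=𝟙ᵀy=61.978461  D=ac−b²=15.730845
λ₁=(c·0.146−b)/D = (61.978461·0.146−7.183176)/15.730845 = 0.118600
λ₂=(a−b·0.146)/D = (1.086327−7.183176·0.146)/15.730845 = 0.002389
w* = 0.118600·x + 0.002389·y:
  w_0 = 0.118600·0.3670 + 0.002389·10.2310 = 0.0680  (Disney)
  w_1 = 0.118600·0.2042 + 0.002389·6.5552 = 0.0399  (Exxon)
  w_2 = 0.118600·2.1014 + 0.002389·11.1596 = 0.2759  (Oracle)
  w_3 = 0.118600·1.9016 + 0.002389·8.2766 = 0.2453  (Tesla)
  w_4 = 0.118600·2.0417 + 0.002389·16.1338 = 0.2807  (Starbucks)
  w_5 = 0.118600·0.5672 + 0.002389·9.6223 = 0.0903  (GE)
Σw_i=1.0000  μᵀw=0.1460
σ²=wᵀΣw=λ₁·μ_p+λ₂ = 0.118600·0.146 + 0.002389 = 0.019705 ≈ 0.0197

Starbucks (0.2807)
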